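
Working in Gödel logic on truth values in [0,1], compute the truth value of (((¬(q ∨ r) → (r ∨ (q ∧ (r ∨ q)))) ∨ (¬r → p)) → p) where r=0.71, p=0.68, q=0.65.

(q ∨ r) = max(0.65, 0.71) = 0.71
¬(q ∨ r): Gödel ¬ of 0.71 = 0 (operand ≠ 0)
(r ∨ q) = max(0.71, 0.65) = 0.71
(q ∧ (r ∨ q)) = min(0.65, 0.71) = 0.65
(r ∨ (q ∧ (r ∨ q))) = max(0.71, 0.65) = 0.71
(¬(q ∨ r) → (r ∨ (q ∧ (r ∨ q)))): 0 ≤ 0.71, so result = 1
¬r: Gödel ¬ of 0.71 = 0 (operand ≠ 0)
(¬r → p): 0 ≤ 0.68, so result = 1
((¬(q ∨ r) → (r ∨ (q ∧ (r ∨ q)))) ∨ (¬r → p)) = max(1, 1) = 1
(((¬(q ∨ r) → (r ∨ (q ∧ (r ∨ q)))) ∨ (¬r → p)) → p): 1 > 0.68, so result = 0.68

0.68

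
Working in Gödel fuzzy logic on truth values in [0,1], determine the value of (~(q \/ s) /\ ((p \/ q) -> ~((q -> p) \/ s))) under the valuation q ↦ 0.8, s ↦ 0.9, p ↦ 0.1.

(q \/ s) = max(0.8, 0.9) = 0.9
~(q \/ s): Gödel ¬ of 0.9 = 0 (operand ≠ 0)
(p \/ q) = max(0.1, 0.8) = 0.8
(q -> p): 0.8 > 0.1, so result = 0.1
((q -> p) \/ s) = max(0.1, 0.9) = 0.9
~((q -> p) \/ s): Gödel ¬ of 0.9 = 0 (operand ≠ 0)
((p \/ q) -> ~((q -> p) \/ s)): 0.8 > 0, so result = 0
(~(q \/ s) /\ ((p \/ q) -> ~((q -> p) \/ s))) = min(0, 0) = 0

0.00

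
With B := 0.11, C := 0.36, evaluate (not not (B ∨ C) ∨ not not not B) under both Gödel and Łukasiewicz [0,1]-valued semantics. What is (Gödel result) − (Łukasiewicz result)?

0.11

Gödel evaluation:
  (B ∨ C) = max(0.11, 0.36) = 0.36
  not (B ∨ C): Gödel ¬ of 0.36 = 0 (operand ≠ 0)
  not not (B ∨ C): Gödel ¬ of 0 = 1 (operand is 0)
  not B: Gödel ¬ of 0.11 = 0 (operand ≠ 0)
  not not B: Gödel ¬ of 0 = 1 (operand is 0)
  not not not B: Gödel ¬ of 1 = 0 (operand ≠ 0)
  (not not (B ∨ C) ∨ not not not B) = max(1, 0) = 1
  Gödel value = 1
Łukasiewicz evaluation:
  (B ∨ C) = max(0.11, 0.36) = 0.36
  not (B ∨ C): Łukasiewicz ¬ gives 1 − 0.36 = 0.64
  not not (B ∨ C): Łukasiewicz ¬ gives 1 − 0.64 = 0.36
  not B: Łukasiewicz ¬ gives 1 − 0.11 = 0.89
  not not B: Łukasiewicz ¬ gives 1 − 0.89 = 0.11
  not not not B: Łukasiewicz ¬ gives 1 − 0.11 = 0.89
  (not not (B ∨ C) ∨ not not not B) = max(0.36, 0.89) = 0.89
  Łukasiewicz value = 0.89
Difference: 1 − 0.89 = 0.11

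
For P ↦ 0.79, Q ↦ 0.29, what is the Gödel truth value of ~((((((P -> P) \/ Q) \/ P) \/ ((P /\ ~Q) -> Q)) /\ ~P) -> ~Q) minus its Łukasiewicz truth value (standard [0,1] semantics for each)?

Gödel evaluation:
  (P -> P): 0.79 ≤ 0.79, so result = 1
  ((P -> P) \/ Q) = max(1, 0.29) = 1
  (((P -> P) \/ Q) \/ P) = max(1, 0.79) = 1
  ~Q: Gödel ¬ of 0.29 = 0 (operand ≠ 0)
  (P /\ ~Q) = min(0.79, 0) = 0
  ((P /\ ~Q) -> Q): 0 ≤ 0.29, so result = 1
  ((((P -> P) \/ Q) \/ P) \/ ((P /\ ~Q) -> Q)) = max(1, 1) = 1
  ~P: Gödel ¬ of 0.79 = 0 (operand ≠ 0)
  (((((P -> P) \/ Q) \/ P) \/ ((P /\ ~Q) -> Q)) /\ ~P) = min(1, 0) = 0
  ~Q: Gödel ¬ of 0.29 = 0 (operand ≠ 0)
  ((((((P -> P) \/ Q) \/ P) \/ ((P /\ ~Q) -> Q)) /\ ~P) -> ~Q): 0 ≤ 0, so result = 1
  ~((((((P -> P) \/ Q) \/ P) \/ ((P /\ ~Q) -> Q)) /\ ~P) -> ~Q): Gödel ¬ of 1 = 0 (operand ≠ 0)
  Gödel value = 0
Łukasiewicz evaluation:
  (P -> P): min(1, 1 − 0.79 + 0.79) = 1
  ((P -> P) \/ Q) = max(1, 0.29) = 1
  (((P -> P) \/ Q) \/ P) = max(1, 0.79) = 1
  ~Q: Łukasiewicz ¬ gives 1 − 0.29 = 0.71
  (P /\ ~Q) = min(0.79, 0.71) = 0.71
  ((P /\ ~Q) -> Q): min(1, 1 − 0.71 + 0.29) = 0.58
  ((((P -> P) \/ Q) \/ P) \/ ((P /\ ~Q) -> Q)) = max(1, 0.58) = 1
  ~P: Łukasiewicz ¬ gives 1 − 0.79 = 0.21
  (((((P -> P) \/ Q) \/ P) \/ ((P /\ ~Q) -> Q)) /\ ~P) = min(1, 0.21) = 0.21
  ~Q: Łukasiewicz ¬ gives 1 − 0.29 = 0.71
  ((((((P -> P) \/ Q) \/ P) \/ ((P /\ ~Q) -> Q)) /\ ~P) -> ~Q): min(1, 1 − 0.21 + 0.71) = 1
  ~((((((P -> P) \/ Q) \/ P) \/ ((P /\ ~Q) -> Q)) /\ ~P) -> ~Q): Łukasiewicz ¬ gives 1 − 1 = 0
  Łukasiewicz value = 0
Difference: 0 − 0 = 0.00

0.00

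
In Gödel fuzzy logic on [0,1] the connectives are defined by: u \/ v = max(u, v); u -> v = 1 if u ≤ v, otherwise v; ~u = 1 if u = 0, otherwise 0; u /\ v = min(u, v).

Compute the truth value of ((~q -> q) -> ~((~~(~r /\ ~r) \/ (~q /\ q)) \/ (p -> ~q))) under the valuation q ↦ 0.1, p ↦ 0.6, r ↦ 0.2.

~q: Gödel ¬ of 0.1 = 0 (operand ≠ 0)
(~q -> q): 0 ≤ 0.1, so result = 1
~r: Gödel ¬ of 0.2 = 0 (operand ≠ 0)
~r: Gödel ¬ of 0.2 = 0 (operand ≠ 0)
(~r /\ ~r) = min(0, 0) = 0
~(~r /\ ~r): Gödel ¬ of 0 = 1 (operand is 0)
~~(~r /\ ~r): Gödel ¬ of 1 = 0 (operand ≠ 0)
~q: Gödel ¬ of 0.1 = 0 (operand ≠ 0)
(~q /\ q) = min(0, 0.1) = 0
(~~(~r /\ ~r) \/ (~q /\ q)) = max(0, 0) = 0
~q: Gödel ¬ of 0.1 = 0 (operand ≠ 0)
(p -> ~q): 0.6 > 0, so result = 0
((~~(~r /\ ~r) \/ (~q /\ q)) \/ (p -> ~q)) = max(0, 0) = 0
~((~~(~r /\ ~r) \/ (~q /\ q)) \/ (p -> ~q)): Gödel ¬ of 0 = 1 (operand is 0)
((~q -> q) -> ~((~~(~r /\ ~r) \/ (~q /\ q)) \/ (p -> ~q))): 1 ≤ 1, so result = 1

1.00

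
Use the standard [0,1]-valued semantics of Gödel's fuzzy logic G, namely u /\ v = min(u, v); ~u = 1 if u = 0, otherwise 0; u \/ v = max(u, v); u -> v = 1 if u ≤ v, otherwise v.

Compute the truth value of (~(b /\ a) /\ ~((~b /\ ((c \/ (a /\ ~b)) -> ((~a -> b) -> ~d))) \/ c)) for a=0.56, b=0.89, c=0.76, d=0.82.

(b /\ a) = min(0.89, 0.56) = 0.56
~(b /\ a): Gödel ¬ of 0.56 = 0 (operand ≠ 0)
~b: Gödel ¬ of 0.89 = 0 (operand ≠ 0)
~b: Gödel ¬ of 0.89 = 0 (operand ≠ 0)
(a /\ ~b) = min(0.56, 0) = 0
(c \/ (a /\ ~b)) = max(0.76, 0) = 0.76
~a: Gödel ¬ of 0.56 = 0 (operand ≠ 0)
(~a -> b): 0 ≤ 0.89, so result = 1
~d: Gödel ¬ of 0.82 = 0 (operand ≠ 0)
((~a -> b) -> ~d): 1 > 0, so result = 0
((c \/ (a /\ ~b)) -> ((~a -> b) -> ~d)): 0.76 > 0, so result = 0
(~b /\ ((c \/ (a /\ ~b)) -> ((~a -> b) -> ~d))) = min(0, 0) = 0
((~b /\ ((c \/ (a /\ ~b)) -> ((~a -> b) -> ~d))) \/ c) = max(0, 0.76) = 0.76
~((~b /\ ((c \/ (a /\ ~b)) -> ((~a -> b) -> ~d))) \/ c): Gödel ¬ of 0.76 = 0 (operand ≠ 0)
(~(b /\ a) /\ ~((~b /\ ((c \/ (a /\ ~b)) -> ((~a -> b) -> ~d))) \/ c)) = min(0, 0) = 0

0.00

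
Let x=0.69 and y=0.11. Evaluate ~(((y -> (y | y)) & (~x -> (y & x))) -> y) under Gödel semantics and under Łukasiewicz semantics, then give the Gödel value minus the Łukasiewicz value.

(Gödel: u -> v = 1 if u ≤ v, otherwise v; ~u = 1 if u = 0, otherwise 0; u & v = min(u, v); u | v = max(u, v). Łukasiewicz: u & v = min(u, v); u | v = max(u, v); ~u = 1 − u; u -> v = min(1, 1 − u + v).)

Gödel evaluation:
  (y | y) = max(0.11, 0.11) = 0.11
  (y -> (y | y)): 0.11 ≤ 0.11, so result = 1
  ~x: Gödel ¬ of 0.69 = 0 (operand ≠ 0)
  (y & x) = min(0.11, 0.69) = 0.11
  (~x -> (y & x)): 0 ≤ 0.11, so result = 1
  ((y -> (y | y)) & (~x -> (y & x))) = min(1, 1) = 1
  (((y -> (y | y)) & (~x -> (y & x))) -> y): 1 > 0.11, so result = 0.11
  ~(((y -> (y | y)) & (~x -> (y & x))) -> y): Gödel ¬ of 0.11 = 0 (operand ≠ 0)
  Gödel value = 0
Łukasiewicz evaluation:
  (y | y) = max(0.11, 0.11) = 0.11
  (y -> (y | y)): min(1, 1 − 0.11 + 0.11) = 1
  ~x: Łukasiewicz ¬ gives 1 − 0.69 = 0.31
  (y & x) = min(0.11, 0.69) = 0.11
  (~x -> (y & x)): min(1, 1 − 0.31 + 0.11) = 0.8
  ((y -> (y | y)) & (~x -> (y & x))) = min(1, 0.8) = 0.8
  (((y -> (y | y)) & (~x -> (y & x))) -> y): min(1, 1 − 0.8 + 0.11) = 0.31
  ~(((y -> (y | y)) & (~x -> (y & x))) -> y): Łukasiewicz ¬ gives 1 − 0.31 = 0.69
  Łukasiewicz value = 0.69
Difference: 0 − 0.69 = -0.69

-0.69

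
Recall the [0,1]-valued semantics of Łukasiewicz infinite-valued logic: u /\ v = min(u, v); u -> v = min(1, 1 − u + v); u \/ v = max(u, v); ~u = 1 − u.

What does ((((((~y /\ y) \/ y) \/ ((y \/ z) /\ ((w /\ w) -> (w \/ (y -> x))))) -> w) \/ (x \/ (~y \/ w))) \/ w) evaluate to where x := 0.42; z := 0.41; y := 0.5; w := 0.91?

~y: Łukasiewicz ¬ gives 1 − 0.5 = 0.5
(~y /\ y) = min(0.5, 0.5) = 0.5
((~y /\ y) \/ y) = max(0.5, 0.5) = 0.5
(y \/ z) = max(0.5, 0.41) = 0.5
(w /\ w) = min(0.91, 0.91) = 0.91
(y -> x): min(1, 1 − 0.5 + 0.42) = 0.92
(w \/ (y -> x)) = max(0.91, 0.92) = 0.92
((w /\ w) -> (w \/ (y -> x))): min(1, 1 − 0.91 + 0.92) = 1
((y \/ z) /\ ((w /\ w) -> (w \/ (y -> x)))) = min(0.5, 1) = 0.5
(((~y /\ y) \/ y) \/ ((y \/ z) /\ ((w /\ w) -> (w \/ (y -> x))))) = max(0.5, 0.5) = 0.5
((((~y /\ y) \/ y) \/ ((y \/ z) /\ ((w /\ w) -> (w \/ (y -> x))))) -> w): min(1, 1 − 0.5 + 0.91) = 1
~y: Łukasiewicz ¬ gives 1 − 0.5 = 0.5
(~y \/ w) = max(0.5, 0.91) = 0.91
(x \/ (~y \/ w)) = max(0.42, 0.91) = 0.91
(((((~y /\ y) \/ y) \/ ((y \/ z) /\ ((w /\ w) -> (w \/ (y -> x))))) -> w) \/ (x \/ (~y \/ w))) = max(1, 0.91) = 1
((((((~y /\ y) \/ y) \/ ((y \/ z) /\ ((w /\ w) -> (w \/ (y -> x))))) -> w) \/ (x \/ (~y \/ w))) \/ w) = max(1, 0.91) = 1

1.00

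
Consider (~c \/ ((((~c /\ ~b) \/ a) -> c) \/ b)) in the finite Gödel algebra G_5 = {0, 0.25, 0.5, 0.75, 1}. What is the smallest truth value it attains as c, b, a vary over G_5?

The minimum is attained at c = 0.25, b = 0, a = 0.5:
  ~c: Gödel ¬ of 0.25 = 0 (operand ≠ 0)
  ~c: Gödel ¬ of 0.25 = 0 (operand ≠ 0)
  ~b: Gödel ¬ of 0 = 1 (operand is 0)
  (~c /\ ~b) = min(0, 1) = 0
  ((~c /\ ~b) \/ a) = max(0, 0.5) = 0.5
  (((~c /\ ~b) \/ a) -> c): 0.5 > 0.25, so result = 0.25
  ((((~c /\ ~b) \/ a) -> c) \/ b) = max(0.25, 0) = 0.25
  (~c \/ ((((~c /\ ~b) \/ a) -> c) \/ b)) = max(0, 0.25) = 0.25
Checking all 125 assignments confirms none give a value below 0.25.

0.25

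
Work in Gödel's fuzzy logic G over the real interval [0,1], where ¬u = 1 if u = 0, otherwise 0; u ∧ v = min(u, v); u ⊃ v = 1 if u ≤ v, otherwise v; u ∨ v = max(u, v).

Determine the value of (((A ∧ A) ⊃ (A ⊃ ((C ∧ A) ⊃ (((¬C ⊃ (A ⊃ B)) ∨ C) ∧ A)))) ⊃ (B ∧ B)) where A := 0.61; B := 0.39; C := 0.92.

0.39

(A ∧ A) = min(0.61, 0.61) = 0.61
(C ∧ A) = min(0.92, 0.61) = 0.61
¬C: Gödel ¬ of 0.92 = 0 (operand ≠ 0)
(A ⊃ B): 0.61 > 0.39, so result = 0.39
(¬C ⊃ (A ⊃ B)): 0 ≤ 0.39, so result = 1
((¬C ⊃ (A ⊃ B)) ∨ C) = max(1, 0.92) = 1
(((¬C ⊃ (A ⊃ B)) ∨ C) ∧ A) = min(1, 0.61) = 0.61
((C ∧ A) ⊃ (((¬C ⊃ (A ⊃ B)) ∨ C) ∧ A)): 0.61 ≤ 0.61, so result = 1
(A ⊃ ((C ∧ A) ⊃ (((¬C ⊃ (A ⊃ B)) ∨ C) ∧ A))): 0.61 ≤ 1, so result = 1
((A ∧ A) ⊃ (A ⊃ ((C ∧ A) ⊃ (((¬C ⊃ (A ⊃ B)) ∨ C) ∧ A)))): 0.61 ≤ 1, so result = 1
(B ∧ B) = min(0.39, 0.39) = 0.39
(((A ∧ A) ⊃ (A ⊃ ((C ∧ A) ⊃ (((¬C ⊃ (A ⊃ B)) ∨ C) ∧ A)))) ⊃ (B ∧ B)): 1 > 0.39, so result = 0.39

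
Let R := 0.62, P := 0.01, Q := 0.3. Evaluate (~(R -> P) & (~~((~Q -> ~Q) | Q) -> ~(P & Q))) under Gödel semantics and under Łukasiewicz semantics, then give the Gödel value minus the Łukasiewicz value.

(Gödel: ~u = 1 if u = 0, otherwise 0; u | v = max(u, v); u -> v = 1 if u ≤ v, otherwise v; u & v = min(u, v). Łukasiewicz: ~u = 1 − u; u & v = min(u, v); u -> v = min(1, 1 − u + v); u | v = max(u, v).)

Gödel evaluation:
  (R -> P): 0.62 > 0.01, so result = 0.01
  ~(R -> P): Gödel ¬ of 0.01 = 0 (operand ≠ 0)
  ~Q: Gödel ¬ of 0.3 = 0 (operand ≠ 0)
  ~Q: Gödel ¬ of 0.3 = 0 (operand ≠ 0)
  (~Q -> ~Q): 0 ≤ 0, so result = 1
  ((~Q -> ~Q) | Q) = max(1, 0.3) = 1
  ~((~Q -> ~Q) | Q): Gödel ¬ of 1 = 0 (operand ≠ 0)
  ~~((~Q -> ~Q) | Q): Gödel ¬ of 0 = 1 (operand is 0)
  (P & Q) = min(0.01, 0.3) = 0.01
  ~(P & Q): Gödel ¬ of 0.01 = 0 (operand ≠ 0)
  (~~((~Q -> ~Q) | Q) -> ~(P & Q)): 1 > 0, so result = 0
  (~(R -> P) & (~~((~Q -> ~Q) | Q) -> ~(P & Q))) = min(0, 0) = 0
  Gödel value = 0
Łukasiewicz evaluation:
  (R -> P): min(1, 1 − 0.62 + 0.01) = 0.39
  ~(R -> P): Łukasiewicz ¬ gives 1 − 0.39 = 0.61
  ~Q: Łukasiewicz ¬ gives 1 − 0.3 = 0.7
  ~Q: Łukasiewicz ¬ gives 1 − 0.3 = 0.7
  (~Q -> ~Q): min(1, 1 − 0.7 + 0.7) = 1
  ((~Q -> ~Q) | Q) = max(1, 0.3) = 1
  ~((~Q -> ~Q) | Q): Łukasiewicz ¬ gives 1 − 1 = 0
  ~~((~Q -> ~Q) | Q): Łukasiewicz ¬ gives 1 − 0 = 1
  (P & Q) = min(0.01, 0.3) = 0.01
  ~(P & Q): Łukasiewicz ¬ gives 1 − 0.01 = 0.99
  (~~((~Q -> ~Q) | Q) -> ~(P & Q)): min(1, 1 − 1 + 0.99) = 0.99
  (~(R -> P) & (~~((~Q -> ~Q) | Q) -> ~(P & Q))) = min(0.61, 0.99) = 0.61
  Łukasiewicz value = 0.61
Difference: 0 − 0.61 = -0.61

-0.61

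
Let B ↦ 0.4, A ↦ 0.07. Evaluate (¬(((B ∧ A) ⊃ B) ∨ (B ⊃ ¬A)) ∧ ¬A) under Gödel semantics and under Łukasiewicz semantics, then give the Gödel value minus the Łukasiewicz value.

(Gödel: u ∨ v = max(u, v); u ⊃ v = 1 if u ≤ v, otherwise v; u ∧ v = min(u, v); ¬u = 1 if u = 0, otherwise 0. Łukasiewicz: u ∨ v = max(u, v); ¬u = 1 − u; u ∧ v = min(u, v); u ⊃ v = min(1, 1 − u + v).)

Gödel evaluation:
  (B ∧ A) = min(0.4, 0.07) = 0.07
  ((B ∧ A) ⊃ B): 0.07 ≤ 0.4, so result = 1
  ¬A: Gödel ¬ of 0.07 = 0 (operand ≠ 0)
  (B ⊃ ¬A): 0.4 > 0, so result = 0
  (((B ∧ A) ⊃ B) ∨ (B ⊃ ¬A)) = max(1, 0) = 1
  ¬(((B ∧ A) ⊃ B) ∨ (B ⊃ ¬A)): Gödel ¬ of 1 = 0 (operand ≠ 0)
  ¬A: Gödel ¬ of 0.07 = 0 (operand ≠ 0)
  (¬(((B ∧ A) ⊃ B) ∨ (B ⊃ ¬A)) ∧ ¬A) = min(0, 0) = 0
  Gödel value = 0
Łukasiewicz evaluation:
  (B ∧ A) = min(0.4, 0.07) = 0.07
  ((B ∧ A) ⊃ B): min(1, 1 − 0.07 + 0.4) = 1
  ¬A: Łukasiewicz ¬ gives 1 − 0.07 = 0.93
  (B ⊃ ¬A): min(1, 1 − 0.4 + 0.93) = 1
  (((B ∧ A) ⊃ B) ∨ (B ⊃ ¬A)) = max(1, 1) = 1
  ¬(((B ∧ A) ⊃ B) ∨ (B ⊃ ¬A)): Łukasiewicz ¬ gives 1 − 1 = 0
  ¬A: Łukasiewicz ¬ gives 1 − 0.07 = 0.93
  (¬(((B ∧ A) ⊃ B) ∨ (B ⊃ ¬A)) ∧ ¬A) = min(0, 0.93) = 0
  Łukasiewicz value = 0
Difference: 0 − 0 = 0.00

0.00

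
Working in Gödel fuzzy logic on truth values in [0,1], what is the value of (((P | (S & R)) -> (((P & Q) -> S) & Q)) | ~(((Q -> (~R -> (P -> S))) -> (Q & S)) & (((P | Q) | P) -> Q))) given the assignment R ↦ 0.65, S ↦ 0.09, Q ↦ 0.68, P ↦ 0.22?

0.09

(S & R) = min(0.09, 0.65) = 0.09
(P | (S & R)) = max(0.22, 0.09) = 0.22
(P & Q) = min(0.22, 0.68) = 0.22
((P & Q) -> S): 0.22 > 0.09, so result = 0.09
(((P & Q) -> S) & Q) = min(0.09, 0.68) = 0.09
((P | (S & R)) -> (((P & Q) -> S) & Q)): 0.22 > 0.09, so result = 0.09
~R: Gödel ¬ of 0.65 = 0 (operand ≠ 0)
(P -> S): 0.22 > 0.09, so result = 0.09
(~R -> (P -> S)): 0 ≤ 0.09, so result = 1
(Q -> (~R -> (P -> S))): 0.68 ≤ 1, so result = 1
(Q & S) = min(0.68, 0.09) = 0.09
((Q -> (~R -> (P -> S))) -> (Q & S)): 1 > 0.09, so result = 0.09
(P | Q) = max(0.22, 0.68) = 0.68
((P | Q) | P) = max(0.68, 0.22) = 0.68
(((P | Q) | P) -> Q): 0.68 ≤ 0.68, so result = 1
(((Q -> (~R -> (P -> S))) -> (Q & S)) & (((P | Q) | P) -> Q)) = min(0.09, 1) = 0.09
~(((Q -> (~R -> (P -> S))) -> (Q & S)) & (((P | Q) | P) -> Q)): Gödel ¬ of 0.09 = 0 (operand ≠ 0)
(((P | (S & R)) -> (((P & Q) -> S) & Q)) | ~(((Q -> (~R -> (P -> S))) -> (Q & S)) & (((P | Q) | P) -> Q))) = max(0.09, 0) = 0.09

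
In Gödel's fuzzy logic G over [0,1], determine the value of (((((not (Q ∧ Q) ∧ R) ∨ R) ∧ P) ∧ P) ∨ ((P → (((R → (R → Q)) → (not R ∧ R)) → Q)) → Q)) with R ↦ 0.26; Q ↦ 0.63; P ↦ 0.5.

(Q ∧ Q) = min(0.63, 0.63) = 0.63
not (Q ∧ Q): Gödel ¬ of 0.63 = 0 (operand ≠ 0)
(not (Q ∧ Q) ∧ R) = min(0, 0.26) = 0
((not (Q ∧ Q) ∧ R) ∨ R) = max(0, 0.26) = 0.26
(((not (Q ∧ Q) ∧ R) ∨ R) ∧ P) = min(0.26, 0.5) = 0.26
((((not (Q ∧ Q) ∧ R) ∨ R) ∧ P) ∧ P) = min(0.26, 0.5) = 0.26
(R → Q): 0.26 ≤ 0.63, so result = 1
(R → (R → Q)): 0.26 ≤ 1, so result = 1
not R: Gödel ¬ of 0.26 = 0 (operand ≠ 0)
(not R ∧ R) = min(0, 0.26) = 0
((R → (R → Q)) → (not R ∧ R)): 1 > 0, so result = 0
(((R → (R → Q)) → (not R ∧ R)) → Q): 0 ≤ 0.63, so result = 1
(P → (((R → (R → Q)) → (not R ∧ R)) → Q)): 0.5 ≤ 1, so result = 1
((P → (((R → (R → Q)) → (not R ∧ R)) → Q)) → Q): 1 > 0.63, so result = 0.63
(((((not (Q ∧ Q) ∧ R) ∨ R) ∧ P) ∧ P) ∨ ((P → (((R → (R → Q)) → (not R ∧ R)) → Q)) → Q)) = max(0.26, 0.63) = 0.63

0.63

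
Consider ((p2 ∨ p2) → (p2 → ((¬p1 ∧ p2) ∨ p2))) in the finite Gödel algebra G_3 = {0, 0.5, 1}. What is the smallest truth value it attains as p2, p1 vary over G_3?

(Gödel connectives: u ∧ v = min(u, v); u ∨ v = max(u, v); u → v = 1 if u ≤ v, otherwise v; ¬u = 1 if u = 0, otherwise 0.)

1.00

Every assignment gives 1. For instance at p2 = 0, p1 = 0:
  (p2 ∨ p2) = max(0, 0) = 0
  ¬p1: Gödel ¬ of 0 = 1 (operand is 0)
  (¬p1 ∧ p2) = min(1, 0) = 0
  ((¬p1 ∧ p2) ∨ p2) = max(0, 0) = 0
  (p2 → ((¬p1 ∧ p2) ∨ p2)): 0 ≤ 0, so result = 1
  ((p2 ∨ p2) → (p2 → ((¬p1 ∧ p2) ∨ p2))): 0 ≤ 1, so result = 1
All 9 assignments give value 1 — the formula is a G_3-tautology.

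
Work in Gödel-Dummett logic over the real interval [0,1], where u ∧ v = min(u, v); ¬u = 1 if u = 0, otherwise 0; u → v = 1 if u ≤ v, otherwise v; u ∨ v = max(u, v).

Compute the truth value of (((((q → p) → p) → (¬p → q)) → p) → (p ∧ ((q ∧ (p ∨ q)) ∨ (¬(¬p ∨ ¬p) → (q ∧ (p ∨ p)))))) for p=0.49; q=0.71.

(q → p): 0.71 > 0.49, so result = 0.49
((q → p) → p): 0.49 ≤ 0.49, so result = 1
¬p: Gödel ¬ of 0.49 = 0 (operand ≠ 0)
(¬p → q): 0 ≤ 0.71, so result = 1
(((q → p) → p) → (¬p → q)): 1 ≤ 1, so result = 1
((((q → p) → p) → (¬p → q)) → p): 1 > 0.49, so result = 0.49
(p ∨ q) = max(0.49, 0.71) = 0.71
(q ∧ (p ∨ q)) = min(0.71, 0.71) = 0.71
¬p: Gödel ¬ of 0.49 = 0 (operand ≠ 0)
¬p: Gödel ¬ of 0.49 = 0 (operand ≠ 0)
(¬p ∨ ¬p) = max(0, 0) = 0
¬(¬p ∨ ¬p): Gödel ¬ of 0 = 1 (operand is 0)
(p ∨ p) = max(0.49, 0.49) = 0.49
(q ∧ (p ∨ p)) = min(0.71, 0.49) = 0.49
(¬(¬p ∨ ¬p) → (q ∧ (p ∨ p))): 1 > 0.49, so result = 0.49
((q ∧ (p ∨ q)) ∨ (¬(¬p ∨ ¬p) → (q ∧ (p ∨ p)))) = max(0.71, 0.49) = 0.71
(p ∧ ((q ∧ (p ∨ q)) ∨ (¬(¬p ∨ ¬p) → (q ∧ (p ∨ p))))) = min(0.49, 0.71) = 0.49
(((((q → p) → p) → (¬p → q)) → p) → (p ∧ ((q ∧ (p ∨ q)) ∨ (¬(¬p ∨ ¬p) → (q ∧ (p ∨ p)))))): 0.49 ≤ 0.49, so result = 1

1.00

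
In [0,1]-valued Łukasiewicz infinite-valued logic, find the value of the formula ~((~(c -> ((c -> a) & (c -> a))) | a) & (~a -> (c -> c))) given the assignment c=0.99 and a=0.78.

(c -> a): min(1, 1 − 0.99 + 0.78) = 0.79
(c -> a): min(1, 1 − 0.99 + 0.78) = 0.79
((c -> a) & (c -> a)) = min(0.79, 0.79) = 0.79
(c -> ((c -> a) & (c -> a))): min(1, 1 − 0.99 + 0.79) = 0.8
~(c -> ((c -> a) & (c -> a))): Łukasiewicz ¬ gives 1 − 0.8 = 0.2
(~(c -> ((c -> a) & (c -> a))) | a) = max(0.2, 0.78) = 0.78
~a: Łukasiewicz ¬ gives 1 − 0.78 = 0.22
(c -> c): min(1, 1 − 0.99 + 0.99) = 1
(~a -> (c -> c)): min(1, 1 − 0.22 + 1) = 1
((~(c -> ((c -> a) & (c -> a))) | a) & (~a -> (c -> c))) = min(0.78, 1) = 0.78
~((~(c -> ((c -> a) & (c -> a))) | a) & (~a -> (c -> c))): Łukasiewicz ¬ gives 1 − 0.78 = 0.22

0.22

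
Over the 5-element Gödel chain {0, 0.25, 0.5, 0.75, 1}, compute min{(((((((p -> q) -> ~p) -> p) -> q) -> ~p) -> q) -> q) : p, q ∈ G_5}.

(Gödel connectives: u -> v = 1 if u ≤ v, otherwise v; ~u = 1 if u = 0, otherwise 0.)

0.25

The minimum is attained at p = 0.25, q = 0.25:
  (p -> q): 0.25 ≤ 0.25, so result = 1
  ~p: Gödel ¬ of 0.25 = 0 (operand ≠ 0)
  ((p -> q) -> ~p): 1 > 0, so result = 0
  (((p -> q) -> ~p) -> p): 0 ≤ 0.25, so result = 1
  ((((p -> q) -> ~p) -> p) -> q): 1 > 0.25, so result = 0.25
  ~p: Gödel ¬ of 0.25 = 0 (operand ≠ 0)
  (((((p -> q) -> ~p) -> p) -> q) -> ~p): 0.25 > 0, so result = 0
  ((((((p -> q) -> ~p) -> p) -> q) -> ~p) -> q): 0 ≤ 0.25, so result = 1
  (((((((p -> q) -> ~p) -> p) -> q) -> ~p) -> q) -> q): 1 > 0.25, so result = 0.25
Checking all 25 assignments confirms none give a value below 0.25.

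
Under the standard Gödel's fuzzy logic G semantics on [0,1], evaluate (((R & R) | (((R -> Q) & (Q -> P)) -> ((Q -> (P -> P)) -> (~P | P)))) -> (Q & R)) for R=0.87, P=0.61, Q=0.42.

(R & R) = min(0.87, 0.87) = 0.87
(R -> Q): 0.87 > 0.42, so result = 0.42
(Q -> P): 0.42 ≤ 0.61, so result = 1
((R -> Q) & (Q -> P)) = min(0.42, 1) = 0.42
(P -> P): 0.61 ≤ 0.61, so result = 1
(Q -> (P -> P)): 0.42 ≤ 1, so result = 1
~P: Gödel ¬ of 0.61 = 0 (operand ≠ 0)
(~P | P) = max(0, 0.61) = 0.61
((Q -> (P -> P)) -> (~P | P)): 1 > 0.61, so result = 0.61
(((R -> Q) & (Q -> P)) -> ((Q -> (P -> P)) -> (~P | P))): 0.42 ≤ 0.61, so result = 1
((R & R) | (((R -> Q) & (Q -> P)) -> ((Q -> (P -> P)) -> (~P | P)))) = max(0.87, 1) = 1
(Q & R) = min(0.42, 0.87) = 0.42
(((R & R) | (((R -> Q) & (Q -> P)) -> ((Q -> (P -> P)) -> (~P | P)))) -> (Q & R)): 1 > 0.42, so result = 0.42

0.42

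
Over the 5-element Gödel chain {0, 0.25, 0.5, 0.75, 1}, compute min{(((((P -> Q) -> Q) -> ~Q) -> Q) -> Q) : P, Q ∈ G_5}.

The minimum is attained at P = 0, Q = 0.25:
  (P -> Q): 0 ≤ 0.25, so result = 1
  ((P -> Q) -> Q): 1 > 0.25, so result = 0.25
  ~Q: Gödel ¬ of 0.25 = 0 (operand ≠ 0)
  (((P -> Q) -> Q) -> ~Q): 0.25 > 0, so result = 0
  ((((P -> Q) -> Q) -> ~Q) -> Q): 0 ≤ 0.25, so result = 1
  (((((P -> Q) -> Q) -> ~Q) -> Q) -> Q): 1 > 0.25, so result = 0.25
Checking all 25 assignments confirms none give a value below 0.25.

0.25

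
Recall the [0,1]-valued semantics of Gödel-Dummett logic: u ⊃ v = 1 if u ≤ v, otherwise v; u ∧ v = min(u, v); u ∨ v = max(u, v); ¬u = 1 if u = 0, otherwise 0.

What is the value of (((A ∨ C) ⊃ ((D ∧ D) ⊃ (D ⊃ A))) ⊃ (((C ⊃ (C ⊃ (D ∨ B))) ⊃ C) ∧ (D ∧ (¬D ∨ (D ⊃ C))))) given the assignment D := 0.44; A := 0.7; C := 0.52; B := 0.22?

0.44

(A ∨ C) = max(0.7, 0.52) = 0.7
(D ∧ D) = min(0.44, 0.44) = 0.44
(D ⊃ A): 0.44 ≤ 0.7, so result = 1
((D ∧ D) ⊃ (D ⊃ A)): 0.44 ≤ 1, so result = 1
((A ∨ C) ⊃ ((D ∧ D) ⊃ (D ⊃ A))): 0.7 ≤ 1, so result = 1
(D ∨ B) = max(0.44, 0.22) = 0.44
(C ⊃ (D ∨ B)): 0.52 > 0.44, so result = 0.44
(C ⊃ (C ⊃ (D ∨ B))): 0.52 > 0.44, so result = 0.44
((C ⊃ (C ⊃ (D ∨ B))) ⊃ C): 0.44 ≤ 0.52, so result = 1
¬D: Gödel ¬ of 0.44 = 0 (operand ≠ 0)
(D ⊃ C): 0.44 ≤ 0.52, so result = 1
(¬D ∨ (D ⊃ C)) = max(0, 1) = 1
(D ∧ (¬D ∨ (D ⊃ C))) = min(0.44, 1) = 0.44
(((C ⊃ (C ⊃ (D ∨ B))) ⊃ C) ∧ (D ∧ (¬D ∨ (D ⊃ C)))) = min(1, 0.44) = 0.44
(((A ∨ C) ⊃ ((D ∧ D) ⊃ (D ⊃ A))) ⊃ (((C ⊃ (C ⊃ (D ∨ B))) ⊃ C) ∧ (D ∧ (¬D ∨ (D ⊃ C))))): 1 > 0.44, so result = 0.44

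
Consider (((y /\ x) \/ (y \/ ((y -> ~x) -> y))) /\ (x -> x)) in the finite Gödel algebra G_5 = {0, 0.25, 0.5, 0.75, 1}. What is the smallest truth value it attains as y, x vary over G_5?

0.00

The minimum is attained at y = 0, x = 0:
  (y /\ x) = min(0, 0) = 0
  ~x: Gödel ¬ of 0 = 1 (operand is 0)
  (y -> ~x): 0 ≤ 1, so result = 1
  ((y -> ~x) -> y): 1 > 0, so result = 0
  (y \/ ((y -> ~x) -> y)) = max(0, 0) = 0
  ((y /\ x) \/ (y \/ ((y -> ~x) -> y))) = max(0, 0) = 0
  (x -> x): 0 ≤ 0, so result = 1
  (((y /\ x) \/ (y \/ ((y -> ~x) -> y))) /\ (x -> x)) = min(0, 1) = 0
Checking all 25 assignments confirms none give a value below 0.00.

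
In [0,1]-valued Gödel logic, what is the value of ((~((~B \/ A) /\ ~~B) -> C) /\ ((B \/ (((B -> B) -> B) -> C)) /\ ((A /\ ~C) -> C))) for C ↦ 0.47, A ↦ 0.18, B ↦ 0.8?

0.80

~B: Gödel ¬ of 0.8 = 0 (operand ≠ 0)
(~B \/ A) = max(0, 0.18) = 0.18
~B: Gödel ¬ of 0.8 = 0 (operand ≠ 0)
~~B: Gödel ¬ of 0 = 1 (operand is 0)
((~B \/ A) /\ ~~B) = min(0.18, 1) = 0.18
~((~B \/ A) /\ ~~B): Gödel ¬ of 0.18 = 0 (operand ≠ 0)
(~((~B \/ A) /\ ~~B) -> C): 0 ≤ 0.47, so result = 1
(B -> B): 0.8 ≤ 0.8, so result = 1
((B -> B) -> B): 1 > 0.8, so result = 0.8
(((B -> B) -> B) -> C): 0.8 > 0.47, so result = 0.47
(B \/ (((B -> B) -> B) -> C)) = max(0.8, 0.47) = 0.8
~C: Gödel ¬ of 0.47 = 0 (operand ≠ 0)
(A /\ ~C) = min(0.18, 0) = 0
((A /\ ~C) -> C): 0 ≤ 0.47, so result = 1
((B \/ (((B -> B) -> B) -> C)) /\ ((A /\ ~C) -> C)) = min(0.8, 1) = 0.8
((~((~B \/ A) /\ ~~B) -> C) /\ ((B \/ (((B -> B) -> B) -> C)) /\ ((A /\ ~C) -> C))) = min(1, 0.8) = 0.8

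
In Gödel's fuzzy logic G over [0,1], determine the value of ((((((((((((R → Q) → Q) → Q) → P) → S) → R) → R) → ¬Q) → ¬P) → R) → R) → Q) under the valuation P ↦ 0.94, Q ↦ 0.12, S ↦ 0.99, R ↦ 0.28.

(R → Q): 0.28 > 0.12, so result = 0.12
((R → Q) → Q): 0.12 ≤ 0.12, so result = 1
(((R → Q) → Q) → Q): 1 > 0.12, so result = 0.12
((((R → Q) → Q) → Q) → P): 0.12 ≤ 0.94, so result = 1
(((((R → Q) → Q) → Q) → P) → S): 1 > 0.99, so result = 0.99
((((((R → Q) → Q) → Q) → P) → S) → R): 0.99 > 0.28, so result = 0.28
(((((((R → Q) → Q) → Q) → P) → S) → R) → R): 0.28 ≤ 0.28, so result = 1
¬Q: Gödel ¬ of 0.12 = 0 (operand ≠ 0)
((((((((R → Q) → Q) → Q) → P) → S) → R) → R) → ¬Q): 1 > 0, so result = 0
¬P: Gödel ¬ of 0.94 = 0 (operand ≠ 0)
(((((((((R → Q) → Q) → Q) → P) → S) → R) → R) → ¬Q) → ¬P): 0 ≤ 0, so result = 1
((((((((((R → Q) → Q) → Q) → P) → S) → R) → R) → ¬Q) → ¬P) → R): 1 > 0.28, so result = 0.28
(((((((((((R → Q) → Q) → Q) → P) → S) → R) → R) → ¬Q) → ¬P) → R) → R): 0.28 ≤ 0.28, so result = 1
((((((((((((R → Q) → Q) → Q) → P) → S) → R) → R) → ¬Q) → ¬P) → R) → R) → Q): 1 > 0.12, so result = 0.12

0.12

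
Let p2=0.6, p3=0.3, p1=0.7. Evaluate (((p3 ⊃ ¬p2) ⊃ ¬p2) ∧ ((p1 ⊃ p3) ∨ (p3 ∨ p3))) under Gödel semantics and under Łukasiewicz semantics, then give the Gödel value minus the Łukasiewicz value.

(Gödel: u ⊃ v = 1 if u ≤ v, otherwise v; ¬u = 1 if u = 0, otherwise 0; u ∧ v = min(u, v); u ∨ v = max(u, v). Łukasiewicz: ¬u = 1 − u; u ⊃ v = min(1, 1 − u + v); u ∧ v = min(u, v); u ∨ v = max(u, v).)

-0.10

Gödel evaluation:
  ¬p2: Gödel ¬ of 0.6 = 0 (operand ≠ 0)
  (p3 ⊃ ¬p2): 0.3 > 0, so result = 0
  ¬p2: Gödel ¬ of 0.6 = 0 (operand ≠ 0)
  ((p3 ⊃ ¬p2) ⊃ ¬p2): 0 ≤ 0, so result = 1
  (p1 ⊃ p3): 0.7 > 0.3, so result = 0.3
  (p3 ∨ p3) = max(0.3, 0.3) = 0.3
  ((p1 ⊃ p3) ∨ (p3 ∨ p3)) = max(0.3, 0.3) = 0.3
  (((p3 ⊃ ¬p2) ⊃ ¬p2) ∧ ((p1 ⊃ p3) ∨ (p3 ∨ p3))) = min(1, 0.3) = 0.3
  Gödel value = 0.3
Łukasiewicz evaluation:
  ¬p2: Łukasiewicz ¬ gives 1 − 0.6 = 0.4
  (p3 ⊃ ¬p2): min(1, 1 − 0.3 + 0.4) = 1
  ¬p2: Łukasiewicz ¬ gives 1 − 0.6 = 0.4
  ((p3 ⊃ ¬p2) ⊃ ¬p2): min(1, 1 − 1 + 0.4) = 0.4
  (p1 ⊃ p3): min(1, 1 − 0.7 + 0.3) = 0.6
  (p3 ∨ p3) = max(0.3, 0.3) = 0.3
  ((p1 ⊃ p3) ∨ (p3 ∨ p3)) = max(0.6, 0.3) = 0.6
  (((p3 ⊃ ¬p2) ⊃ ¬p2) ∧ ((p1 ⊃ p3) ∨ (p3 ∨ p3))) = min(0.4, 0.6) = 0.4
  Łukasiewicz value = 0.4
Difference: 0.3 − 0.4 = -0.10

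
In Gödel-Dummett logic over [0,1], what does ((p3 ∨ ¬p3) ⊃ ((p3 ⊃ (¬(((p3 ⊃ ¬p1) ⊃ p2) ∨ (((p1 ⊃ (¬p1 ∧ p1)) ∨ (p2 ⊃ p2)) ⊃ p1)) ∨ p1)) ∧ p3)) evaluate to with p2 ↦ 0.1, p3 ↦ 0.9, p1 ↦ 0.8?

¬p3: Gödel ¬ of 0.9 = 0 (operand ≠ 0)
(p3 ∨ ¬p3) = max(0.9, 0) = 0.9
¬p1: Gödel ¬ of 0.8 = 0 (operand ≠ 0)
(p3 ⊃ ¬p1): 0.9 > 0, so result = 0
((p3 ⊃ ¬p1) ⊃ p2): 0 ≤ 0.1, so result = 1
¬p1: Gödel ¬ of 0.8 = 0 (operand ≠ 0)
(¬p1 ∧ p1) = min(0, 0.8) = 0
(p1 ⊃ (¬p1 ∧ p1)): 0.8 > 0, so result = 0
(p2 ⊃ p2): 0.1 ≤ 0.1, so result = 1
((p1 ⊃ (¬p1 ∧ p1)) ∨ (p2 ⊃ p2)) = max(0, 1) = 1
(((p1 ⊃ (¬p1 ∧ p1)) ∨ (p2 ⊃ p2)) ⊃ p1): 1 > 0.8, so result = 0.8
(((p3 ⊃ ¬p1) ⊃ p2) ∨ (((p1 ⊃ (¬p1 ∧ p1)) ∨ (p2 ⊃ p2)) ⊃ p1)) = max(1, 0.8) = 1
¬(((p3 ⊃ ¬p1) ⊃ p2) ∨ (((p1 ⊃ (¬p1 ∧ p1)) ∨ (p2 ⊃ p2)) ⊃ p1)): Gödel ¬ of 1 = 0 (operand ≠ 0)
(¬(((p3 ⊃ ¬p1) ⊃ p2) ∨ (((p1 ⊃ (¬p1 ∧ p1)) ∨ (p2 ⊃ p2)) ⊃ p1)) ∨ p1) = max(0, 0.8) = 0.8
(p3 ⊃ (¬(((p3 ⊃ ¬p1) ⊃ p2) ∨ (((p1 ⊃ (¬p1 ∧ p1)) ∨ (p2 ⊃ p2)) ⊃ p1)) ∨ p1)): 0.9 > 0.8, so result = 0.8
((p3 ⊃ (¬(((p3 ⊃ ¬p1) ⊃ p2) ∨ (((p1 ⊃ (¬p1 ∧ p1)) ∨ (p2 ⊃ p2)) ⊃ p1)) ∨ p1)) ∧ p3) = min(0.8, 0.9) = 0.8
((p3 ∨ ¬p3) ⊃ ((p3 ⊃ (¬(((p3 ⊃ ¬p1) ⊃ p2) ∨ (((p1 ⊃ (¬p1 ∧ p1)) ∨ (p2 ⊃ p2)) ⊃ p1)) ∨ p1)) ∧ p3)): 0.9 > 0.8, so result = 0.8

0.80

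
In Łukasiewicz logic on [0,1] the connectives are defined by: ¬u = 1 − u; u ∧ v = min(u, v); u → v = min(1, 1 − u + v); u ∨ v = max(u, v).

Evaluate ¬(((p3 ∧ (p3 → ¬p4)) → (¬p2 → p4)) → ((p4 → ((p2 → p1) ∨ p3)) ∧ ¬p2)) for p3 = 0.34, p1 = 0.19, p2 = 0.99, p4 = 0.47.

0.99

¬p4: Łukasiewicz ¬ gives 1 − 0.47 = 0.53
(p3 → ¬p4): min(1, 1 − 0.34 + 0.53) = 1
(p3 ∧ (p3 → ¬p4)) = min(0.34, 1) = 0.34
¬p2: Łukasiewicz ¬ gives 1 − 0.99 = 0.01
(¬p2 → p4): min(1, 1 − 0.01 + 0.47) = 1
((p3 ∧ (p3 → ¬p4)) → (¬p2 → p4)): min(1, 1 − 0.34 + 1) = 1
(p2 → p1): min(1, 1 − 0.99 + 0.19) = 0.2
((p2 → p1) ∨ p3) = max(0.2, 0.34) = 0.34
(p4 → ((p2 → p1) ∨ p3)): min(1, 1 − 0.47 + 0.34) = 0.87
¬p2: Łukasiewicz ¬ gives 1 − 0.99 = 0.01
((p4 → ((p2 → p1) ∨ p3)) ∧ ¬p2) = min(0.87, 0.01) = 0.01
(((p3 ∧ (p3 → ¬p4)) → (¬p2 → p4)) → ((p4 → ((p2 → p1) ∨ p3)) ∧ ¬p2)): min(1, 1 − 1 + 0.01) = 0.01
¬(((p3 ∧ (p3 → ¬p4)) → (¬p2 → p4)) → ((p4 → ((p2 → p1) ∨ p3)) ∧ ¬p2)): Łukasiewicz ¬ gives 1 − 0.01 = 0.99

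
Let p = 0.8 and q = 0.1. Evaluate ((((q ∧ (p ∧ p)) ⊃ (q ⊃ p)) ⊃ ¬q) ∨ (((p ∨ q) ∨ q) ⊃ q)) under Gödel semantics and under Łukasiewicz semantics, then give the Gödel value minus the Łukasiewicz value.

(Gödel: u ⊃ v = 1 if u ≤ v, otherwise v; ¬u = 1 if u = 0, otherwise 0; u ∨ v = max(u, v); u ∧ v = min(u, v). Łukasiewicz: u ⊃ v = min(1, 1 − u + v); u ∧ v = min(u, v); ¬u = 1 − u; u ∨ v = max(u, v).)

-0.80

Gödel evaluation:
  (p ∧ p) = min(0.8, 0.8) = 0.8
  (q ∧ (p ∧ p)) = min(0.1, 0.8) = 0.1
  (q ⊃ p): 0.1 ≤ 0.8, so result = 1
  ((q ∧ (p ∧ p)) ⊃ (q ⊃ p)): 0.1 ≤ 1, so result = 1
  ¬q: Gödel ¬ of 0.1 = 0 (operand ≠ 0)
  (((q ∧ (p ∧ p)) ⊃ (q ⊃ p)) ⊃ ¬q): 1 > 0, so result = 0
  (p ∨ q) = max(0.8, 0.1) = 0.8
  ((p ∨ q) ∨ q) = max(0.8, 0.1) = 0.8
  (((p ∨ q) ∨ q) ⊃ q): 0.8 > 0.1, so result = 0.1
  ((((q ∧ (p ∧ p)) ⊃ (q ⊃ p)) ⊃ ¬q) ∨ (((p ∨ q) ∨ q) ⊃ q)) = max(0, 0.1) = 0.1
  Gödel value = 0.1
Łukasiewicz evaluation:
  (p ∧ p) = min(0.8, 0.8) = 0.8
  (q ∧ (p ∧ p)) = min(0.1, 0.8) = 0.1
  (q ⊃ p): min(1, 1 − 0.1 + 0.8) = 1
  ((q ∧ (p ∧ p)) ⊃ (q ⊃ p)): min(1, 1 − 0.1 + 1) = 1
  ¬q: Łukasiewicz ¬ gives 1 − 0.1 = 0.9
  (((q ∧ (p ∧ p)) ⊃ (q ⊃ p)) ⊃ ¬q): min(1, 1 − 1 + 0.9) = 0.9
  (p ∨ q) = max(0.8, 0.1) = 0.8
  ((p ∨ q) ∨ q) = max(0.8, 0.1) = 0.8
  (((p ∨ q) ∨ q) ⊃ q): min(1, 1 − 0.8 + 0.1) = 0.3
  ((((q ∧ (p ∧ p)) ⊃ (q ⊃ p)) ⊃ ¬q) ∨ (((p ∨ q) ∨ q) ⊃ q)) = max(0.9, 0.3) = 0.9
  Łukasiewicz value = 0.9
Difference: 0.1 − 0.9 = -0.80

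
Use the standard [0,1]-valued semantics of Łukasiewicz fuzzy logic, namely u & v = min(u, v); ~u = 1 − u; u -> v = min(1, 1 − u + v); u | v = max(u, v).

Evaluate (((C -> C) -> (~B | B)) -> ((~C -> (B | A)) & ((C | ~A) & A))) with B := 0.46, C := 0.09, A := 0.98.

0.55

(C -> C): min(1, 1 − 0.09 + 0.09) = 1
~B: Łukasiewicz ¬ gives 1 − 0.46 = 0.54
(~B | B) = max(0.54, 0.46) = 0.54
((C -> C) -> (~B | B)): min(1, 1 − 1 + 0.54) = 0.54
~C: Łukasiewicz ¬ gives 1 − 0.09 = 0.91
(B | A) = max(0.46, 0.98) = 0.98
(~C -> (B | A)): min(1, 1 − 0.91 + 0.98) = 1
~A: Łukasiewicz ¬ gives 1 − 0.98 = 0.02
(C | ~A) = max(0.09, 0.02) = 0.09
((C | ~A) & A) = min(0.09, 0.98) = 0.09
((~C -> (B | A)) & ((C | ~A) & A)) = min(1, 0.09) = 0.09
(((C -> C) -> (~B | B)) -> ((~C -> (B | A)) & ((C | ~A) & A))): min(1, 1 − 0.54 + 0.09) = 0.55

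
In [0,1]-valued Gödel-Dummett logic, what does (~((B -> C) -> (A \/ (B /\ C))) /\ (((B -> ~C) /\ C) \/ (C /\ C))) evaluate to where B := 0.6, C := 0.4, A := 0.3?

(B -> C): 0.6 > 0.4, so result = 0.4
(B /\ C) = min(0.6, 0.4) = 0.4
(A \/ (B /\ C)) = max(0.3, 0.4) = 0.4
((B -> C) -> (A \/ (B /\ C))): 0.4 ≤ 0.4, so result = 1
~((B -> C) -> (A \/ (B /\ C))): Gödel ¬ of 1 = 0 (operand ≠ 0)
~C: Gödel ¬ of 0.4 = 0 (operand ≠ 0)
(B -> ~C): 0.6 > 0, so result = 0
((B -> ~C) /\ C) = min(0, 0.4) = 0
(C /\ C) = min(0.4, 0.4) = 0.4
(((B -> ~C) /\ C) \/ (C /\ C)) = max(0, 0.4) = 0.4
(~((B -> C) -> (A \/ (B /\ C))) /\ (((B -> ~C) /\ C) \/ (C /\ C))) = min(0, 0.4) = 0

0.00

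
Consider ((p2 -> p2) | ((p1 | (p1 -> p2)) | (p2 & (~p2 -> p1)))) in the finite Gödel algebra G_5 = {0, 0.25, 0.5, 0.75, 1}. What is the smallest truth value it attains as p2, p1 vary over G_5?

1.00

Every assignment gives 1. For instance at p2 = 0, p1 = 0:
  (p2 -> p2): 0 ≤ 0, so result = 1
  (p1 -> p2): 0 ≤ 0, so result = 1
  (p1 | (p1 -> p2)) = max(0, 1) = 1
  ~p2: Gödel ¬ of 0 = 1 (operand is 0)
  (~p2 -> p1): 1 > 0, so result = 0
  (p2 & (~p2 -> p1)) = min(0, 0) = 0
  ((p1 | (p1 -> p2)) | (p2 & (~p2 -> p1))) = max(1, 0) = 1
  ((p2 -> p2) | ((p1 | (p1 -> p2)) | (p2 & (~p2 -> p1)))) = max(1, 1) = 1
All 25 assignments give value 1 — the formula is a G_5-tautology.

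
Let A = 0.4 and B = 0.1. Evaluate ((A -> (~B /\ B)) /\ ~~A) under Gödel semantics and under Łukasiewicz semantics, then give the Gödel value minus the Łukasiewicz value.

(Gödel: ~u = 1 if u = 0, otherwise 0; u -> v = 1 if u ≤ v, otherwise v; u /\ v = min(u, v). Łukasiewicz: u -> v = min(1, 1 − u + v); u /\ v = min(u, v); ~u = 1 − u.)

-0.40

Gödel evaluation:
  ~B: Gödel ¬ of 0.1 = 0 (operand ≠ 0)
  (~B /\ B) = min(0, 0.1) = 0
  (A -> (~B /\ B)): 0.4 > 0, so result = 0
  ~A: Gödel ¬ of 0.4 = 0 (operand ≠ 0)
  ~~A: Gödel ¬ of 0 = 1 (operand is 0)
  ((A -> (~B /\ B)) /\ ~~A) = min(0, 1) = 0
  Gödel value = 0
Łukasiewicz evaluation:
  ~B: Łukasiewicz ¬ gives 1 − 0.1 = 0.9
  (~B /\ B) = min(0.9, 0.1) = 0.1
  (A -> (~B /\ B)): min(1, 1 − 0.4 + 0.1) = 0.7
  ~A: Łukasiewicz ¬ gives 1 − 0.4 = 0.6
  ~~A: Łukasiewicz ¬ gives 1 − 0.6 = 0.4
  ((A -> (~B /\ B)) /\ ~~A) = min(0.7, 0.4) = 0.4
  Łukasiewicz value = 0.4
Difference: 0 − 0.4 = -0.40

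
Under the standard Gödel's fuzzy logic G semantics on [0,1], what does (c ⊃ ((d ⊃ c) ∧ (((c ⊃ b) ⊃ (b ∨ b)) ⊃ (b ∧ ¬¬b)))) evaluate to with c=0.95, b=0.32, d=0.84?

(d ⊃ c): 0.84 ≤ 0.95, so result = 1
(c ⊃ b): 0.95 > 0.32, so result = 0.32
(b ∨ b) = max(0.32, 0.32) = 0.32
((c ⊃ b) ⊃ (b ∨ b)): 0.32 ≤ 0.32, so result = 1
¬b: Gödel ¬ of 0.32 = 0 (operand ≠ 0)
¬¬b: Gödel ¬ of 0 = 1 (operand is 0)
(b ∧ ¬¬b) = min(0.32, 1) = 0.32
(((c ⊃ b) ⊃ (b ∨ b)) ⊃ (b ∧ ¬¬b)): 1 > 0.32, so result = 0.32
((d ⊃ c) ∧ (((c ⊃ b) ⊃ (b ∨ b)) ⊃ (b ∧ ¬¬b))) = min(1, 0.32) = 0.32
(c ⊃ ((d ⊃ c) ∧ (((c ⊃ b) ⊃ (b ∨ b)) ⊃ (b ∧ ¬¬b)))): 0.95 > 0.32, so result = 0.32

0.32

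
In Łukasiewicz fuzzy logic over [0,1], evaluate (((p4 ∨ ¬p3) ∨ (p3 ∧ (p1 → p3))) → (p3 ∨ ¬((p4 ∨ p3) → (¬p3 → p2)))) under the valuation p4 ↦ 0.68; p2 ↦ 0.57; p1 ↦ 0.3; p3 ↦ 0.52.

0.84

¬p3: Łukasiewicz ¬ gives 1 − 0.52 = 0.48
(p4 ∨ ¬p3) = max(0.68, 0.48) = 0.68
(p1 → p3): min(1, 1 − 0.3 + 0.52) = 1
(p3 ∧ (p1 → p3)) = min(0.52, 1) = 0.52
((p4 ∨ ¬p3) ∨ (p3 ∧ (p1 → p3))) = max(0.68, 0.52) = 0.68
(p4 ∨ p3) = max(0.68, 0.52) = 0.68
¬p3: Łukasiewicz ¬ gives 1 − 0.52 = 0.48
(¬p3 → p2): min(1, 1 − 0.48 + 0.57) = 1
((p4 ∨ p3) → (¬p3 → p2)): min(1, 1 − 0.68 + 1) = 1
¬((p4 ∨ p3) → (¬p3 → p2)): Łukasiewicz ¬ gives 1 − 1 = 0
(p3 ∨ ¬((p4 ∨ p3) → (¬p3 → p2))) = max(0.52, 0) = 0.52
(((p4 ∨ ¬p3) ∨ (p3 ∧ (p1 → p3))) → (p3 ∨ ¬((p4 ∨ p3) → (¬p3 → p2)))): min(1, 1 − 0.68 + 0.52) = 0.84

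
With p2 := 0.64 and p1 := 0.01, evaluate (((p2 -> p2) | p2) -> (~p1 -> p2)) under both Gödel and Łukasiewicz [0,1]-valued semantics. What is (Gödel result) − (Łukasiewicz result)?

0.35

Gödel evaluation:
  (p2 -> p2): 0.64 ≤ 0.64, so result = 1
  ((p2 -> p2) | p2) = max(1, 0.64) = 1
  ~p1: Gödel ¬ of 0.01 = 0 (operand ≠ 0)
  (~p1 -> p2): 0 ≤ 0.64, so result = 1
  (((p2 -> p2) | p2) -> (~p1 -> p2)): 1 ≤ 1, so result = 1
  Gödel value = 1
Łukasiewicz evaluation:
  (p2 -> p2): min(1, 1 − 0.64 + 0.64) = 1
  ((p2 -> p2) | p2) = max(1, 0.64) = 1
  ~p1: Łukasiewicz ¬ gives 1 − 0.01 = 0.99
  (~p1 -> p2): min(1, 1 − 0.99 + 0.64) = 0.65
  (((p2 -> p2) | p2) -> (~p1 -> p2)): min(1, 1 − 1 + 0.65) = 0.65
  Łukasiewicz value = 0.65
Difference: 1 − 0.65 = 0.35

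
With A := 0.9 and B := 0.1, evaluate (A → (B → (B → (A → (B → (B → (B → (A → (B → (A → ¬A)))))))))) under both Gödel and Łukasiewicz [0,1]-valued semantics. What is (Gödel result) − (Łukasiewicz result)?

Gödel evaluation:
  ¬A: Gödel ¬ of 0.9 = 0 (operand ≠ 0)
  (A → ¬A): 0.9 > 0, so result = 0
  (B → (A → ¬A)): 0.1 > 0, so result = 0
  (A → (B → (A → ¬A))): 0.9 > 0, so result = 0
  (B → (A → (B → (A → ¬A)))): 0.1 > 0, so result = 0
  (B → (B → (A → (B → (A → ¬A))))): 0.1 > 0, so result = 0
  (B → (B → (B → (A → (B → (A → ¬A)))))): 0.1 > 0, so result = 0
  (A → (B → (B → (B → (A → (B → (A → ¬A))))))): 0.9 > 0, so result = 0
  (B → (A → (B → (B → (B → (A → (B → (A → ¬A)))))))): 0.1 > 0, so result = 0
  (B → (B → (A → (B → (B → (B → (A → (B → (A → ¬A))))))))): 0.1 > 0, so result = 0
  (A → (B → (B → (A → (B → (B → (B → (A → (B → (A → ¬A)))))))))): 0.9 > 0, so result = 0
  Gödel value = 0
Łukasiewicz evaluation:
  ¬A: Łukasiewicz ¬ gives 1 − 0.9 = 0.1
  (A → ¬A): min(1, 1 − 0.9 + 0.1) = 0.2
  (B → (A → ¬A)): min(1, 1 − 0.1 + 0.2) = 1
  (A → (B → (A → ¬A))): min(1, 1 − 0.9 + 1) = 1
  (B → (A → (B → (A → ¬A)))): min(1, 1 − 0.1 + 1) = 1
  (B → (B → (A → (B → (A → ¬A))))): min(1, 1 − 0.1 + 1) = 1
  (B → (B → (B → (A → (B → (A → ¬A)))))): min(1, 1 − 0.1 + 1) = 1
  (A → (B → (B → (B → (A → (B → (A → ¬A))))))): min(1, 1 − 0.9 + 1) = 1
  (B → (A → (B → (B → (B → (A → (B → (A → ¬A)))))))): min(1, 1 − 0.1 + 1) = 1
  (B → (B → (A → (B → (B → (B → (A → (B → (A → ¬A))))))))): min(1, 1 − 0.1 + 1) = 1
  (A → (B → (B → (A → (B → (B → (B → (A → (B → (A → ¬A)))))))))): min(1, 1 − 0.9 + 1) = 1
  Łukasiewicz value = 1
Difference: 0 − 1 = -1.00

-1.00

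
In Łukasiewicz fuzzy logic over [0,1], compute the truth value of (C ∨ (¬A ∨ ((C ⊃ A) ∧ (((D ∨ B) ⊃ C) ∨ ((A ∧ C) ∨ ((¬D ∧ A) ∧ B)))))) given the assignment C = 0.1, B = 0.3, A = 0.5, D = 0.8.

0.50

¬A: Łukasiewicz ¬ gives 1 − 0.5 = 0.5
(C ⊃ A): min(1, 1 − 0.1 + 0.5) = 1
(D ∨ B) = max(0.8, 0.3) = 0.8
((D ∨ B) ⊃ C): min(1, 1 − 0.8 + 0.1) = 0.3
(A ∧ C) = min(0.5, 0.1) = 0.1
¬D: Łukasiewicz ¬ gives 1 − 0.8 = 0.2
(¬D ∧ A) = min(0.2, 0.5) = 0.2
((¬D ∧ A) ∧ B) = min(0.2, 0.3) = 0.2
((A ∧ C) ∨ ((¬D ∧ A) ∧ B)) = max(0.1, 0.2) = 0.2
(((D ∨ B) ⊃ C) ∨ ((A ∧ C) ∨ ((¬D ∧ A) ∧ B))) = max(0.3, 0.2) = 0.3
((C ⊃ A) ∧ (((D ∨ B) ⊃ C) ∨ ((A ∧ C) ∨ ((¬D ∧ A) ∧ B)))) = min(1, 0.3) = 0.3
(¬A ∨ ((C ⊃ A) ∧ (((D ∨ B) ⊃ C) ∨ ((A ∧ C) ∨ ((¬D ∧ A) ∧ B))))) = max(0.5, 0.3) = 0.5
(C ∨ (¬A ∨ ((C ⊃ A) ∧ (((D ∨ B) ⊃ C) ∨ ((A ∧ C) ∨ ((¬D ∧ A) ∧ B)))))) = max(0.1, 0.5) = 0.5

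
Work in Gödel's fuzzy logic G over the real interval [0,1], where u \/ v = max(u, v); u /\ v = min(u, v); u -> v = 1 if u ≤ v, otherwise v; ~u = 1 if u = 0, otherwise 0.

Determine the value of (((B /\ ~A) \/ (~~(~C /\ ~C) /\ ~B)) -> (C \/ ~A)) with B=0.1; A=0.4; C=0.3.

1.00

~A: Gödel ¬ of 0.4 = 0 (operand ≠ 0)
(B /\ ~A) = min(0.1, 0) = 0
~C: Gödel ¬ of 0.3 = 0 (operand ≠ 0)
~C: Gödel ¬ of 0.3 = 0 (operand ≠ 0)
(~C /\ ~C) = min(0, 0) = 0
~(~C /\ ~C): Gödel ¬ of 0 = 1 (operand is 0)
~~(~C /\ ~C): Gödel ¬ of 1 = 0 (operand ≠ 0)
~B: Gödel ¬ of 0.1 = 0 (operand ≠ 0)
(~~(~C /\ ~C) /\ ~B) = min(0, 0) = 0
((B /\ ~A) \/ (~~(~C /\ ~C) /\ ~B)) = max(0, 0) = 0
~A: Gödel ¬ of 0.4 = 0 (operand ≠ 0)
(C \/ ~A) = max(0.3, 0) = 0.3
(((B /\ ~A) \/ (~~(~C /\ ~C) /\ ~B)) -> (C \/ ~A)): 0 ≤ 0.3, so result = 1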